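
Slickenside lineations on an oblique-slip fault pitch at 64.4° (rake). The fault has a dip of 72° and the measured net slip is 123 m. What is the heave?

dip-slip = net slip × sin(rake) = 123 m × sin(64.4°) = 110.9 m
heave = dip-slip × cos(dip) = 110.9 × cos(72°) = 34.3 m

34.3 m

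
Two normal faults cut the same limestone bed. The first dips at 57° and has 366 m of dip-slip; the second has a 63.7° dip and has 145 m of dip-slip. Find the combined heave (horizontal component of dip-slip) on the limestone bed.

heave_A = 366 × cos(57°) = 199.3 m
heave_B = 145 × cos(63.7°) = 64.25 m
total = 199.3 + 64.25 = 264 m

264 m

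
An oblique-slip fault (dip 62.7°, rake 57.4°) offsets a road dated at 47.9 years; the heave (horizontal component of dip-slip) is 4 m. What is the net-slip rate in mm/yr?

dip-slip = heave / cos(dip) = 4 / cos(62.7°) = 8.721 m
net slip = dip-slip / sin(rake) = 8.721 / sin(57.4°) = 10.35 m
rate = 10.35 m / 47.9 years = 0.216 m/yr = 216 mm/yr

216 mm/yr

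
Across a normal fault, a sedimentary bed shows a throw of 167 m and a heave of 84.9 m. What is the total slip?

187 m

net slip = √(throw² + heave²) = √(167² + 84.9²) = 187 m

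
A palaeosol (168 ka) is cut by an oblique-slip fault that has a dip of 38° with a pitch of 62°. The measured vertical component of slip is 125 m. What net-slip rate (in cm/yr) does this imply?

0.137 cm/yr

dip-slip = throw / sin(dip) = 125 / sin(38°) = 203 m
net slip = dip-slip / sin(rake) = 203 / sin(62°) = 229.9 m
rate = 229.9 m / 168 ka = 0.00137 m/yr = 0.137 cm/yr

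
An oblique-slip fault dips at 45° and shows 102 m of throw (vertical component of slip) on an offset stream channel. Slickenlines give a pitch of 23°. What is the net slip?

369 m

dip-slip = throw / sin(dip) = 102 / sin(45°) = 144.2 m
net slip = dip-slip / sin(rake) = 144.2 / sin(23°) = 369 m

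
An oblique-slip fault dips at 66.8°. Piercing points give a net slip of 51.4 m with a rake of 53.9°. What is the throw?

38.2 m

dip-slip = net slip × sin(rake) = 51.4 m × sin(53.9°) = 41.53 m
throw = dip-slip × sin(dip) = 41.53 × sin(66.8°) = 38.2 m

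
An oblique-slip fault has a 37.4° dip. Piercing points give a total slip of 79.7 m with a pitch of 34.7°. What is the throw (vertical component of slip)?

dip-slip = net slip × sin(rake) = 79.7 m × sin(34.7°) = 45.37 m
throw = dip-slip × sin(dip) = 45.37 × sin(37.4°) = 27.6 m

27.6 m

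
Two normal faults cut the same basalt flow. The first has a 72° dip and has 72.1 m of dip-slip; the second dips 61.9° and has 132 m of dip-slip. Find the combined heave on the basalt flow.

heave_A = 72.1 × cos(72°) = 22.28 m
heave_B = 132 × cos(61.9°) = 62.17 m
total = 22.28 + 62.17 = 84.5 m

84.5 m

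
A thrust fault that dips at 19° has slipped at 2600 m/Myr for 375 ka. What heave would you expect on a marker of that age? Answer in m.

922 m

dip-slip = rate × time = 2600 m/Myr × 375 ka = 975 m
heave = dip-slip × cos(dip) = 975 × cos(19°) = 922 m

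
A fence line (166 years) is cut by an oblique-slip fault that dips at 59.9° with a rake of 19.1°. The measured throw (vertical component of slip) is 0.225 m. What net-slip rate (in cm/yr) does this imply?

dip-slip = throw / sin(dip) = 0.225 / sin(59.9°) = 0.2601 m
net slip = dip-slip / sin(rake) = 0.2601 / sin(19.1°) = 0.7948 m
rate = 0.7948 m / 166 years = 0.00479 m/yr = 0.479 cm/yr

0.479 cm/yr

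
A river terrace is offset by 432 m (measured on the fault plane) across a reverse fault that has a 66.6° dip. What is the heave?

heave = dip-slip × cos(dip) = 432 m × cos(66.6°) = 172 m

172 m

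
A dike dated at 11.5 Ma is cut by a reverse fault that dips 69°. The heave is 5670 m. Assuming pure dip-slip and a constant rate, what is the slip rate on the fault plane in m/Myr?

dip-slip = heave / cos(dip) = 5670 m / cos(69°) = 15820 m
rate = 15820 m / 11.5 Ma = 0.00138 m/yr = 1380 m/Myr

1380 m/Myr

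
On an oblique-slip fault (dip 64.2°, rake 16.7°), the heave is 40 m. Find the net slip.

dip-slip = heave / cos(dip) = 40 / cos(64.2°) = 91.91 m
net slip = dip-slip / sin(rake) = 91.91 / sin(16.7°) = 320 m

320 m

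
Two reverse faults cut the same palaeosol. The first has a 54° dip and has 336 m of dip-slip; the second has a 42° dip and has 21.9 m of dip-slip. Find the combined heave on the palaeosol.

214 m

heave_A = 336 × cos(54°) = 197.5 m
heave_B = 21.9 × cos(42°) = 16.27 m
total = 197.5 + 16.27 = 214 m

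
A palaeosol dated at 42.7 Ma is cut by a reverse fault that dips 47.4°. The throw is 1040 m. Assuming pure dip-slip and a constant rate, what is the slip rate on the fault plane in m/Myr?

33.1 m/Myr

dip-slip = throw / sin(dip) = 1040 m / sin(47.4°) = 1413 m
rate = 1413 m / 42.7 Ma = 0.0000331 m/yr = 33.1 m/Myr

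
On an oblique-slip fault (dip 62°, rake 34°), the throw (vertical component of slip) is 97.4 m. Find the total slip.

197 m

dip-slip = throw / sin(dip) = 97.4 / sin(62°) = 110.3 m
net slip = dip-slip / sin(rake) = 110.3 / sin(34°) = 197 m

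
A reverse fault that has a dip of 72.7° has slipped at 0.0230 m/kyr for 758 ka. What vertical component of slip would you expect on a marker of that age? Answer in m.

dip-slip = rate × time = 0.0230 m/kyr × 758 ka = 17.43 m
throw = dip-slip × sin(dip) = 17.43 × sin(72.7°) = 16.6 m

16.6 m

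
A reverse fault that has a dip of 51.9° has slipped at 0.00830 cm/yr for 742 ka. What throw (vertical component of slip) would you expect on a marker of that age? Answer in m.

48.5 m

dip-slip = rate × time = 0.00830 cm/yr × 742 ka = 61.59 m
throw = dip-slip × sin(dip) = 61.59 × sin(51.9°) = 48.5 m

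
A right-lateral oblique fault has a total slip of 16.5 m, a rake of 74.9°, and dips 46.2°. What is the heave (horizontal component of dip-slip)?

11 m

dip-slip = net slip × sin(rake) = 16.5 m × sin(74.9°) = 15.93 m
heave = dip-slip × cos(dip) = 15.93 × cos(46.2°) = 11 m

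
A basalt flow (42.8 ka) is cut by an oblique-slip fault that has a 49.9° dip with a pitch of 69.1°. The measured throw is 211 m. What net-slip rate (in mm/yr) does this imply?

6.90 mm/yr

dip-slip = throw / sin(dip) = 211 / sin(49.9°) = 275.8 m
net slip = dip-slip / sin(rake) = 275.8 / sin(69.1°) = 295.3 m
rate = 295.3 m / 42.8 ka = 0.00690 m/yr = 6.90 mm/yr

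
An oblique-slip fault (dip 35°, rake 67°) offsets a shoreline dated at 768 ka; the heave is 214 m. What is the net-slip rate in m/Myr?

dip-slip = heave / cos(dip) = 214 / cos(35°) = 261.2 m
net slip = dip-slip / sin(rake) = 261.2 / sin(67°) = 283.8 m
rate = 283.8 m / 768 ka = 0.000370 m/yr = 370 m/Myr

370 m/Myr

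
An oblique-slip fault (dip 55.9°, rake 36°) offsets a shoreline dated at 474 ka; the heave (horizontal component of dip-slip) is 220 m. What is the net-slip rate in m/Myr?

1410 m/Myr

dip-slip = heave / cos(dip) = 220 / cos(55.9°) = 392.4 m
net slip = dip-slip / sin(rake) = 392.4 / sin(36°) = 667.6 m
rate = 667.6 m / 474 ka = 0.00141 m/yr = 1410 m/Myr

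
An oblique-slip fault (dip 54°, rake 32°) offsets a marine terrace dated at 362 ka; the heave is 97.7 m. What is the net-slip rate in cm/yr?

dip-slip = heave / cos(dip) = 97.7 / cos(54°) = 166.2 m
net slip = dip-slip / sin(rake) = 166.2 / sin(32°) = 313.7 m
rate = 313.7 m / 362 ka = 0.000866 m/yr = 0.0866 cm/yr

0.0866 cm/yr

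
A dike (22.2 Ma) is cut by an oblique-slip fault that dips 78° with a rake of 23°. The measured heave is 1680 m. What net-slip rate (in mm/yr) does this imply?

0.932 mm/yr

dip-slip = heave / cos(dip) = 1680 / cos(78°) = 8080 m
net slip = dip-slip / sin(rake) = 8080 / sin(23°) = 20680 m
rate = 20680 m / 22.2 Ma = 0.000932 m/yr = 0.932 mm/yr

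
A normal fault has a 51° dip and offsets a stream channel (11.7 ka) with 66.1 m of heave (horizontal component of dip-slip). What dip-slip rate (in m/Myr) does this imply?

dip-slip = heave / cos(dip) = 66.1 m / cos(51°) = 105 m
rate = 105 m / 11.7 ka = 0.00898 m/yr = 8980 m/Myr

8980 m/Myr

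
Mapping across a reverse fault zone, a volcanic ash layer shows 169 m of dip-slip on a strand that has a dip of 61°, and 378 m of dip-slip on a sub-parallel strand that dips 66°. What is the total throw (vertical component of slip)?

493 m

throw_A = 169 × sin(61°) = 147.8 m
throw_B = 378 × sin(66°) = 345.3 m
total = 147.8 + 345.3 = 493 m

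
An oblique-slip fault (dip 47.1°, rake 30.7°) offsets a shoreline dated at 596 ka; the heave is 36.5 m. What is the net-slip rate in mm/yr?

0.176 mm/yr

dip-slip = heave / cos(dip) = 36.5 / cos(47.1°) = 53.62 m
net slip = dip-slip / sin(rake) = 53.62 / sin(30.7°) = 105 m
rate = 105 m / 596 ka = 0.000176 m/yr = 0.176 mm/yr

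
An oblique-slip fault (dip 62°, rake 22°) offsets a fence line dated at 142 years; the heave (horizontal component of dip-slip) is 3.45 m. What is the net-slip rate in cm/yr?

dip-slip = heave / cos(dip) = 3.45 / cos(62°) = 7.349 m
net slip = dip-slip / sin(rake) = 7.349 / sin(22°) = 19.62 m
rate = 19.62 m / 142 years = 0.138 m/yr = 13.8 cm/yr

13.8 cm/yr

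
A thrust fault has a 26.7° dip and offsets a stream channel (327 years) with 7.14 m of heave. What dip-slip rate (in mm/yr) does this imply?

dip-slip = heave / cos(dip) = 7.14 m / cos(26.7°) = 7.992 m
rate = 7.992 m / 327 years = 0.0244 m/yr = 24.4 mm/yr

24.4 mm/yr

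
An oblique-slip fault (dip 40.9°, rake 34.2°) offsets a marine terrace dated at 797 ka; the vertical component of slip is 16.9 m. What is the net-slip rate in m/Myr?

dip-slip = throw / sin(dip) = 16.9 / sin(40.9°) = 25.81 m
net slip = dip-slip / sin(rake) = 25.81 / sin(34.2°) = 45.92 m
rate = 45.92 m / 797 ka = 0.0000576 m/yr = 57.6 m/Myr

57.6 m/Myr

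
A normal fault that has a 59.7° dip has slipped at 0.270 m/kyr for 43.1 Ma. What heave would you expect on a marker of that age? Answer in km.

5.87 km

dip-slip = rate × time = 0.270 m/kyr × 43.1 Ma = 11640 m
heave = dip-slip × cos(dip) = 11640 × cos(59.7°) = 5870 m = 5.87 km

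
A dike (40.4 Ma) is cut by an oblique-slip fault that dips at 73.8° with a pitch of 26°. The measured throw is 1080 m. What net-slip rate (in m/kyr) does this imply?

dip-slip = throw / sin(dip) = 1080 / sin(73.8°) = 1125 m
net slip = dip-slip / sin(rake) = 1125 / sin(26°) = 2566 m
rate = 2566 m / 40.4 Ma = 0.0000635 m/yr = 0.0635 m/kyr

0.0635 m/kyr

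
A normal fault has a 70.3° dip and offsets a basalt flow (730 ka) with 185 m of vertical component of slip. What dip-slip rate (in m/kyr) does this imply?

0.269 m/kyr

dip-slip = throw / sin(dip) = 185 m / sin(70.3°) = 196.5 m
rate = 196.5 m / 730 ka = 0.000269 m/yr = 0.269 m/kyr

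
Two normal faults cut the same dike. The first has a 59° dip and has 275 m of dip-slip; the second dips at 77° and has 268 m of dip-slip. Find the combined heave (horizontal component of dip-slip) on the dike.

202 m

heave_A = 275 × cos(59°) = 141.6 m
heave_B = 268 × cos(77°) = 60.29 m
total = 141.6 + 60.29 = 202 m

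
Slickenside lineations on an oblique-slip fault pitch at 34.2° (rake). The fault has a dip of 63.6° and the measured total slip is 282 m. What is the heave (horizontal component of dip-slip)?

dip-slip = net slip × sin(rake) = 282 m × sin(34.2°) = 158.5 m
heave = dip-slip × cos(dip) = 158.5 × cos(63.6°) = 70.5 m

70.5 m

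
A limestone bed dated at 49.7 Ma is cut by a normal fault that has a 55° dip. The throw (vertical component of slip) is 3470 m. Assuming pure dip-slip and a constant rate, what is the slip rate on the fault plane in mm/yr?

dip-slip = throw / sin(dip) = 3470 m / sin(55°) = 4236 m
rate = 4236 m / 49.7 Ma = 0.0000852 m/yr = 0.0852 mm/yr

0.0852 mm/yr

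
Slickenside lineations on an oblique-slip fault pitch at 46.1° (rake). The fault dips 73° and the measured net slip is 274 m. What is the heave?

57.7 m

dip-slip = net slip × sin(rake) = 274 m × sin(46.1°) = 197.4 m
heave = dip-slip × cos(dip) = 197.4 × cos(73°) = 57.7 m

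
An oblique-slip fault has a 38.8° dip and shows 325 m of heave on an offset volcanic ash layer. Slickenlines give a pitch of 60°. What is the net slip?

dip-slip = heave / cos(dip) = 325 / cos(38.8°) = 417 m
net slip = dip-slip / sin(rake) = 417 / sin(60°) = 482 m

482 m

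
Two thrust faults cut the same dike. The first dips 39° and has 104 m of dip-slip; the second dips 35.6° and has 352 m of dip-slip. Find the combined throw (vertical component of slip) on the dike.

270 m

throw_A = 104 × sin(39°) = 65.45 m
throw_B = 352 × sin(35.6°) = 204.9 m
total = 65.45 + 204.9 = 270 m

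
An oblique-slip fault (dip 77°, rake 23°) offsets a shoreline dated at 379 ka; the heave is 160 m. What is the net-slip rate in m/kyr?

dip-slip = heave / cos(dip) = 160 / cos(77°) = 711.3 m
net slip = dip-slip / sin(rake) = 711.3 / sin(23°) = 1820 m
rate = 1820 m / 379 ka = 0.00480 m/yr = 4.80 m/kyr

4.80 m/kyr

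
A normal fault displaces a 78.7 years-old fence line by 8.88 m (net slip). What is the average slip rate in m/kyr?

rate = 8.88 m / 78.7 years = 0.113 m/yr = 113 m/kyr

113 m/kyr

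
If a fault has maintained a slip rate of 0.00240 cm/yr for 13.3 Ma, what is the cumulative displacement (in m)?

slip = rate × time = 0.00240 cm/yr × 13.3 Ma = 319 m

319 m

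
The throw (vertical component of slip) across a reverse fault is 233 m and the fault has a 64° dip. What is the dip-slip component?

dip-slip = throw / sin(dip) = 233 / sin(64°) = 259 m

259 m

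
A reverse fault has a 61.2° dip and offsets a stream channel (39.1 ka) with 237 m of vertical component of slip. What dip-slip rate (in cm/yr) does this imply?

dip-slip = throw / sin(dip) = 237 m / sin(61.2°) = 270.5 m
rate = 270.5 m / 39.1 ka = 0.00692 m/yr = 0.692 cm/yr

0.692 cm/yr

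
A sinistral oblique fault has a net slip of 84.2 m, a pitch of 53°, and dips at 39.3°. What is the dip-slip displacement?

dip-slip = net slip × sin(rake) = 84.2 m × sin(53°) = 67.2 m

67.2 m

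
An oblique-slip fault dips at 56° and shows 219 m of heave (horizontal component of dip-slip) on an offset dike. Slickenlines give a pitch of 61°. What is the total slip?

dip-slip = heave / cos(dip) = 219 / cos(56°) = 391.6 m
net slip = dip-slip / sin(rake) = 391.6 / sin(61°) = 448 m

448 m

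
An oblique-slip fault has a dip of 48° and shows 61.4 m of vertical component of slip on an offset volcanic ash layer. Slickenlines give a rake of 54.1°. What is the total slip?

102 m

dip-slip = throw / sin(dip) = 61.4 / sin(48°) = 82.62 m
net slip = dip-slip / sin(rake) = 82.62 / sin(54.1°) = 102 m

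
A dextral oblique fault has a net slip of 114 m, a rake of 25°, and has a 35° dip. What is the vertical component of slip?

27.6 m

dip-slip = net slip × sin(rake) = 114 m × sin(25°) = 48.18 m
throw = dip-slip × sin(dip) = 48.18 × sin(35°) = 27.6 m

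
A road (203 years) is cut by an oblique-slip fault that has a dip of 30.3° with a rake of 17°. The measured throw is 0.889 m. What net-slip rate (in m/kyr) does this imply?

dip-slip = throw / sin(dip) = 0.889 / sin(30.3°) = 1.762 m
net slip = dip-slip / sin(rake) = 1.762 / sin(17°) = 6.027 m
rate = 6.027 m / 203 years = 0.0297 m/yr = 29.7 m/kyr

29.7 m/kyr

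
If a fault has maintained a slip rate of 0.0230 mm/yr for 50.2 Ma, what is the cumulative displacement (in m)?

slip = rate × time = 0.0230 mm/yr × 50.2 Ma = 1150 m

1150 m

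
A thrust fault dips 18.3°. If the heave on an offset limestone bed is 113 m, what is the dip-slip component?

119 m

dip-slip = heave / cos(dip) = 113 / cos(18.3°) = 119 m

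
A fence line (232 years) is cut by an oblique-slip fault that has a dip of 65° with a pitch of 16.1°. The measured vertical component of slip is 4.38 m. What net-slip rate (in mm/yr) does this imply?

75.1 mm/yr

dip-slip = throw / sin(dip) = 4.38 / sin(65°) = 4.833 m
net slip = dip-slip / sin(rake) = 4.833 / sin(16.1°) = 17.43 m
rate = 17.43 m / 232 years = 0.0751 m/yr = 75.1 mm/yr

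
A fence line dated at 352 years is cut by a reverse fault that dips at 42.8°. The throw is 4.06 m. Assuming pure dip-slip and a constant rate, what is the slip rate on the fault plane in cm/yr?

1.70 cm/yr

dip-slip = throw / sin(dip) = 4.06 m / sin(42.8°) = 5.975 m
rate = 5.975 m / 352 years = 0.0170 m/yr = 1.70 cm/yr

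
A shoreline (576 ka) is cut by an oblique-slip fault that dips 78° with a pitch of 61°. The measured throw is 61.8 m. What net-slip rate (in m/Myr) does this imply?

dip-slip = throw / sin(dip) = 61.8 / sin(78°) = 63.18 m
net slip = dip-slip / sin(rake) = 63.18 / sin(61°) = 72.24 m
rate = 72.24 m / 576 ka = 0.000125 m/yr = 125 m/Myr

125 m/Myr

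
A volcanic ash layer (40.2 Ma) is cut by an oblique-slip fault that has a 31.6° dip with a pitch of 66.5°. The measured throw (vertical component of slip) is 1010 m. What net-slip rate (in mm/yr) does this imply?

dip-slip = throw / sin(dip) = 1010 / sin(31.6°) = 1928 m
net slip = dip-slip / sin(rake) = 1928 / sin(66.5°) = 2102 m
rate = 2102 m / 40.2 Ma = 0.0000523 m/yr = 0.0523 mm/yr

0.0523 mm/yr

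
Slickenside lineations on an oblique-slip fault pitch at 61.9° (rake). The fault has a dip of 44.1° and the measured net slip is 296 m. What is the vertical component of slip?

dip-slip = net slip × sin(rake) = 296 m × sin(61.9°) = 261.1 m
throw = dip-slip × sin(dip) = 261.1 × sin(44.1°) = 182 m

182 m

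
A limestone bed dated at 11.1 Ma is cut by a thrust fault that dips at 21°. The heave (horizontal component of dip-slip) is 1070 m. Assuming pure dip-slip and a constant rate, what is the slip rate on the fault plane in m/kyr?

dip-slip = heave / cos(dip) = 1070 m / cos(21°) = 1146 m
rate = 1146 m / 11.1 Ma = 0.000103 m/yr = 0.103 m/kyr

0.103 m/kyr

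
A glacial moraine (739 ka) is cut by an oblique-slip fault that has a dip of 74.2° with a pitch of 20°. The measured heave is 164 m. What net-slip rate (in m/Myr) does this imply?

dip-slip = heave / cos(dip) = 164 / cos(74.2°) = 602.3 m
net slip = dip-slip / sin(rake) = 602.3 / sin(20°) = 1761 m
rate = 1761 m / 739 ka = 0.00238 m/yr = 2380 m/Myr

2380 m/Myr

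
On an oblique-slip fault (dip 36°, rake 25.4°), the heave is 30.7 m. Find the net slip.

88.5 m

dip-slip = heave / cos(dip) = 30.7 / cos(36°) = 37.95 m
net slip = dip-slip / sin(rake) = 37.95 / sin(25.4°) = 88.5 m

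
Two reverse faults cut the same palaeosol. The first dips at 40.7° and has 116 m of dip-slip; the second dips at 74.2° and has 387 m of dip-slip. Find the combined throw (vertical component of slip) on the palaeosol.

448 m

throw_A = 116 × sin(40.7°) = 75.64 m
throw_B = 387 × sin(74.2°) = 372.4 m
total = 75.64 + 372.4 = 448 m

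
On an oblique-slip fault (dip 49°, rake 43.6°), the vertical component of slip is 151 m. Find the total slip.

dip-slip = throw / sin(dip) = 151 / sin(49°) = 200.1 m
net slip = dip-slip / sin(rake) = 200.1 / sin(43.6°) = 290 m

290 m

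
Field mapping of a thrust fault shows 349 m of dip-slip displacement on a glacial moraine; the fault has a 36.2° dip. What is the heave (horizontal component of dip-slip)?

282 m

heave = dip-slip × cos(dip) = 349 m × cos(36.2°) = 282 m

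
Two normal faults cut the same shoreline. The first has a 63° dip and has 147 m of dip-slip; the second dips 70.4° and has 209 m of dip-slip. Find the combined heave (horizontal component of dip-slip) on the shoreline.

137 m

heave_A = 147 × cos(63°) = 66.74 m
heave_B = 209 × cos(70.4°) = 70.11 m
total = 66.74 + 70.11 = 137 m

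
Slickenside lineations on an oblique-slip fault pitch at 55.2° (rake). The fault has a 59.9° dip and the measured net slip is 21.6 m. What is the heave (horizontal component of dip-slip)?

8.90 m

dip-slip = net slip × sin(rake) = 21.6 m × sin(55.2°) = 17.74 m
heave = dip-slip × cos(dip) = 17.74 × cos(59.9°) = 8.90 m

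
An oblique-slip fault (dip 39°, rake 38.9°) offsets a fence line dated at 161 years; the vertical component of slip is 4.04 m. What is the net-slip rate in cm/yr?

6.35 cm/yr

dip-slip = throw / sin(dip) = 4.04 / sin(39°) = 6.420 m
net slip = dip-slip / sin(rake) = 6.420 / sin(38.9°) = 10.22 m
rate = 10.22 m / 161 years = 0.0635 m/yr = 6.35 cm/yr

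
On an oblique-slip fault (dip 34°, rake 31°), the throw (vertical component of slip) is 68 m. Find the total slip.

236 m

dip-slip = throw / sin(dip) = 68 / sin(34°) = 121.6 m
net slip = dip-slip / sin(rake) = 121.6 / sin(31°) = 236 m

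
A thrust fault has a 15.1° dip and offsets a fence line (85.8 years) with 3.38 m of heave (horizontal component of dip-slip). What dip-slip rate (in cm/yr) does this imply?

dip-slip = heave / cos(dip) = 3.38 m / cos(15.1°) = 3.501 m
rate = 3.501 m / 85.8 years = 0.0408 m/yr = 4.08 cm/yr

4.08 cm/yr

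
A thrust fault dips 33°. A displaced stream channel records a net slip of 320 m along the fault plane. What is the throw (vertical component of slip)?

174 m

throw = dip-slip × sin(dip) = 320 m × sin(33°) = 174 m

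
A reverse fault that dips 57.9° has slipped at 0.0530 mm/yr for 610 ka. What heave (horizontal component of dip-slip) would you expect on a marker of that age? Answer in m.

dip-slip = rate × time = 0.0530 mm/yr × 610 ka = 32.33 m
heave = dip-slip × cos(dip) = 32.33 × cos(57.9°) = 17.2 m

17.2 m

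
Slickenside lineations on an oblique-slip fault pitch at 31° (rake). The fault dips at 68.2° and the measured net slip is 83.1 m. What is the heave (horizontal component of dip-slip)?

15.9 m

dip-slip = net slip × sin(rake) = 83.1 m × sin(31°) = 42.80 m
heave = dip-slip × cos(dip) = 42.80 × cos(68.2°) = 15.9 m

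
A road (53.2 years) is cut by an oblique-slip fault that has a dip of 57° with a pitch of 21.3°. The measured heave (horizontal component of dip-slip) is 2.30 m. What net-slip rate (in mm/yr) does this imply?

219 mm/yr

dip-slip = heave / cos(dip) = 2.30 / cos(57°) = 4.223 m
net slip = dip-slip / sin(rake) = 4.223 / sin(21.3°) = 11.63 m
rate = 11.63 m / 53.2 years = 0.219 m/yr = 219 mm/yr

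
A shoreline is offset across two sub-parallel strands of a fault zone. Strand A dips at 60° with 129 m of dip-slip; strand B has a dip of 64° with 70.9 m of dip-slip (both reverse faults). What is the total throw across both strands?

throw_A = 129 × sin(60°) = 111.7 m
throw_B = 70.9 × sin(64°) = 63.72 m
total = 111.7 + 63.72 = 175 m

175 m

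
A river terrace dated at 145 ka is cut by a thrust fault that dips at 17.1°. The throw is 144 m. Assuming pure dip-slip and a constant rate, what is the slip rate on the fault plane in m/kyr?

dip-slip = throw / sin(dip) = 144 m / sin(17.1°) = 489.7 m
rate = 489.7 m / 145 ka = 0.00338 m/yr = 3.38 m/kyr

3.38 m/kyr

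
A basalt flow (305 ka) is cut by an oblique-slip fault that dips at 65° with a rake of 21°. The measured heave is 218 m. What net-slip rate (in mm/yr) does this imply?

4.72 mm/yr

dip-slip = heave / cos(dip) = 218 / cos(65°) = 515.8 m
net slip = dip-slip / sin(rake) = 515.8 / sin(21°) = 1439 m
rate = 1439 m / 305 ka = 0.00472 m/yr = 4.72 mm/yr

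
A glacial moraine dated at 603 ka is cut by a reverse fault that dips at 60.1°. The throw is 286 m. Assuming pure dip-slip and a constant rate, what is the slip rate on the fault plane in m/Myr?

dip-slip = throw / sin(dip) = 286 m / sin(60.1°) = 329.9 m
rate = 329.9 m / 603 ka = 0.000547 m/yr = 547 m/Myr

547 m/Myr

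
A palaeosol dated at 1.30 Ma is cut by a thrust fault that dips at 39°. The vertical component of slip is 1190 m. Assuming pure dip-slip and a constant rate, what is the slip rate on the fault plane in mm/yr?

dip-slip = throw / sin(dip) = 1190 m / sin(39°) = 1891 m
rate = 1891 m / 1.30 Ma = 0.00145 m/yr = 1.45 mm/yr

1.45 mm/yr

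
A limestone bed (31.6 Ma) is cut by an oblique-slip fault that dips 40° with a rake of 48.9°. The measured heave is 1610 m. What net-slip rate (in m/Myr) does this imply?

dip-slip = heave / cos(dip) = 1610 / cos(40°) = 2102 m
net slip = dip-slip / sin(rake) = 2102 / sin(48.9°) = 2789 m
rate = 2789 m / 31.6 Ma = 0.0000883 m/yr = 88.3 m/Myr

88.3 m/Myr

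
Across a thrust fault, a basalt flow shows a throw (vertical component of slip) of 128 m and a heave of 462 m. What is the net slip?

net slip = √(throw² + heave²) = √(128² + 462²) = 479 m

479 m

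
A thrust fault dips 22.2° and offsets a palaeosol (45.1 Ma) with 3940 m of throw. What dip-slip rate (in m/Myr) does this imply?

231 m/Myr

dip-slip = throw / sin(dip) = 3940 m / sin(22.2°) = 10430 m
rate = 10430 m / 45.1 Ma = 0.000231 m/yr = 231 m/Myr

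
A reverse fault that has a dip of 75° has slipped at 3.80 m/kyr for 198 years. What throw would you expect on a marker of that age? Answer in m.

0.727 m

dip-slip = rate × time = 3.80 m/kyr × 198 years = 0.7524 m
throw = dip-slip × sin(dip) = 0.7524 × sin(75°) = 0.727 m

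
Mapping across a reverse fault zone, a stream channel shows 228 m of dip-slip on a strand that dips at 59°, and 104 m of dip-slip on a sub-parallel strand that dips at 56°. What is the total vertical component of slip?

throw_A = 228 × sin(59°) = 195.4 m
throw_B = 104 × sin(56°) = 86.22 m
total = 195.4 + 86.22 = 282 m

282 m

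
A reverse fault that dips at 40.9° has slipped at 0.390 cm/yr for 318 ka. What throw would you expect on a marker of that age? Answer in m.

dip-slip = rate × time = 0.390 cm/yr × 318 ka = 1240 m
throw = dip-slip × sin(dip) = 1240 × sin(40.9°) = 812 m

812 m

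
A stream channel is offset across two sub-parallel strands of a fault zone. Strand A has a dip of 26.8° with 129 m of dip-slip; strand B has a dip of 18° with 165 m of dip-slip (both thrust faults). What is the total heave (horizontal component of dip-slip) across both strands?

heave_A = 129 × cos(26.8°) = 115.1 m
heave_B = 165 × cos(18°) = 156.9 m
total = 115.1 + 156.9 = 272 m

272 m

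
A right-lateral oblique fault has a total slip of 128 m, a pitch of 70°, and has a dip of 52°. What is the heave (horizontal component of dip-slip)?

dip-slip = net slip × sin(rake) = 128 m × sin(70°) = 120.3 m
heave = dip-slip × cos(dip) = 120.3 × cos(52°) = 74.1 m

74.1 m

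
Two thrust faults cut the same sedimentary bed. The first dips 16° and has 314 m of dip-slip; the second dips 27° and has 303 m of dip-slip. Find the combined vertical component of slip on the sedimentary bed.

throw_A = 314 × sin(16°) = 86.55 m
throw_B = 303 × sin(27°) = 137.6 m
total = 86.55 + 137.6 = 224 m

224 m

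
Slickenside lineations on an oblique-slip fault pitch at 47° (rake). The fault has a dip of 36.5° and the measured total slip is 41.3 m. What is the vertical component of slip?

dip-slip = net slip × sin(rake) = 41.3 m × sin(47°) = 30.20 m
throw = dip-slip × sin(dip) = 30.20 × sin(36.5°) = 18 m

18 m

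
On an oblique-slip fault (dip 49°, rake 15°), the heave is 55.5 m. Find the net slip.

dip-slip = heave / cos(dip) = 55.5 / cos(49°) = 84.60 m
net slip = dip-slip / sin(rake) = 84.60 / sin(15°) = 327 m

327 m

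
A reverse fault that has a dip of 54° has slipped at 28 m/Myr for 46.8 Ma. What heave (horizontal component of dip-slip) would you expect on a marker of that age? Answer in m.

770 m

dip-slip = rate × time = 28 m/Myr × 46.8 Ma = 1310 m
heave = dip-slip × cos(dip) = 1310 × cos(54°) = 770 m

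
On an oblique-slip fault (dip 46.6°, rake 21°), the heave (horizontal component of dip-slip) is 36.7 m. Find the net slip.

dip-slip = heave / cos(dip) = 36.7 / cos(46.6°) = 53.41 m
net slip = dip-slip / sin(rake) = 53.41 / sin(21°) = 149 m

149 m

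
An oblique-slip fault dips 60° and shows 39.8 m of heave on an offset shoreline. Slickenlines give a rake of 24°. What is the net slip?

196 m

dip-slip = heave / cos(dip) = 39.8 / cos(60°) = 79.60 m
net slip = dip-slip / sin(rake) = 79.60 / sin(24°) = 196 m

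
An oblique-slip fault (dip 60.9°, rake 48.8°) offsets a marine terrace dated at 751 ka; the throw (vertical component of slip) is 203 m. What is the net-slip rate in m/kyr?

0.411 m/kyr

dip-slip = throw / sin(dip) = 203 / sin(60.9°) = 232.3 m
net slip = dip-slip / sin(rake) = 232.3 / sin(48.8°) = 308.8 m
rate = 308.8 m / 751 ka = 0.000411 m/yr = 0.411 m/kyr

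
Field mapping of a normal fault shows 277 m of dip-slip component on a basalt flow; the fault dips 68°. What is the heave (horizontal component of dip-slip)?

heave = dip-slip × cos(dip) = 277 m × cos(68°) = 104 m

104 m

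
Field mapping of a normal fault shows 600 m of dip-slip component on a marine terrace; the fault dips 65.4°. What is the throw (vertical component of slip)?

546 m

throw = dip-slip × sin(dip) = 600 m × sin(65.4°) = 546 m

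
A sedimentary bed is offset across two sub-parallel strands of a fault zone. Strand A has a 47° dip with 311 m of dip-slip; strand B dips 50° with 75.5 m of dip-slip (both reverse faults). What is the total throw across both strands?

throw_A = 311 × sin(47°) = 227.5 m
throw_B = 75.5 × sin(50°) = 57.84 m
total = 227.5 + 57.84 = 285 m

285 m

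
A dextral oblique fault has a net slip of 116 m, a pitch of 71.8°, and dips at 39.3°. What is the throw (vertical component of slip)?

dip-slip = net slip × sin(rake) = 116 m × sin(71.8°) = 110.2 m
throw = dip-slip × sin(dip) = 110.2 × sin(39.3°) = 69.8 m

69.8 m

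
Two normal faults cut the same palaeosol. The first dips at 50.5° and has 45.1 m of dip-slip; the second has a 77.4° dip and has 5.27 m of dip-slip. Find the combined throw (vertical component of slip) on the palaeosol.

throw_A = 45.1 × sin(50.5°) = 34.80 m
throw_B = 5.27 × sin(77.4°) = 5.143 m
total = 34.80 + 5.143 = 39.9 m

39.9 m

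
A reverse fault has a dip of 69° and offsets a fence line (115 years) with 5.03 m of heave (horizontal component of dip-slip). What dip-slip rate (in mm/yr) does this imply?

122 mm/yr

dip-slip = heave / cos(dip) = 5.03 m / cos(69°) = 14.04 m
rate = 14.04 m / 115 years = 0.122 m/yr = 122 mm/yr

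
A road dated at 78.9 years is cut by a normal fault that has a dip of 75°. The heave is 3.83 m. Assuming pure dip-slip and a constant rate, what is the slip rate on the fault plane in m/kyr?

188 m/kyr

dip-slip = heave / cos(dip) = 3.83 m / cos(75°) = 14.80 m
rate = 14.80 m / 78.9 years = 0.188 m/yr = 188 m/kyr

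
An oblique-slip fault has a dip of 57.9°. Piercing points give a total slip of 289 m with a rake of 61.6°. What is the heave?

dip-slip = net slip × sin(rake) = 289 m × sin(61.6°) = 254.2 m
heave = dip-slip × cos(dip) = 254.2 × cos(57.9°) = 135 m

135 m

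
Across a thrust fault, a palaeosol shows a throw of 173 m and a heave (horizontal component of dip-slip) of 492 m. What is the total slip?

net slip = √(throw² + heave²) = √(173² + 492²) = 522 m

522 m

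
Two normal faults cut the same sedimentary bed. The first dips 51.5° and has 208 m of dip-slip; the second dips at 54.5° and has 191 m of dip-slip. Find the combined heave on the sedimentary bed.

240 m

heave_A = 208 × cos(51.5°) = 129.5 m
heave_B = 191 × cos(54.5°) = 110.9 m
total = 129.5 + 110.9 = 240 m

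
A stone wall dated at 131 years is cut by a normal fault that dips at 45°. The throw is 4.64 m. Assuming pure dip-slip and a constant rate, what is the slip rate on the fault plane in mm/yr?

50.1 mm/yr

dip-slip = throw / sin(dip) = 4.64 m / sin(45°) = 6.562 m
rate = 6.562 m / 131 years = 0.0501 m/yr = 50.1 mm/yr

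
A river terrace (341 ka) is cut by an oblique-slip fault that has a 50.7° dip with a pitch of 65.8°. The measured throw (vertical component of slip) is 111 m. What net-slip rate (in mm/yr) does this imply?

0.461 mm/yr

dip-slip = throw / sin(dip) = 111 / sin(50.7°) = 143.4 m
net slip = dip-slip / sin(rake) = 143.4 / sin(65.8°) = 157.3 m
rate = 157.3 m / 341 ka = 0.000461 m/yr = 0.461 mm/yr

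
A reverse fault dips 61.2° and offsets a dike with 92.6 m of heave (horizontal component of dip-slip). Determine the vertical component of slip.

168 m

throw = heave × tan(dip) = 92.6 × tan(61.2°) = 168 m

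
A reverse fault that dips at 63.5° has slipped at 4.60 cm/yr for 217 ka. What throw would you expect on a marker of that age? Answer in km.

dip-slip = rate × time = 4.60 cm/yr × 217 ka = 9982 m
throw = dip-slip × sin(dip) = 9982 × sin(63.5°) = 8930 m = 8.93 km

8.93 km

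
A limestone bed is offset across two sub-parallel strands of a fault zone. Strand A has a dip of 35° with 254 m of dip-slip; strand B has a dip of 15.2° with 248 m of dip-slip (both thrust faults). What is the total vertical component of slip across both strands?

throw_A = 254 × sin(35°) = 145.7 m
throw_B = 248 × sin(15.2°) = 65.02 m
total = 145.7 + 65.02 = 211 m

211 m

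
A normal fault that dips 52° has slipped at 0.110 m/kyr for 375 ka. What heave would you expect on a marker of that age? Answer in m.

dip-slip = rate × time = 0.110 m/kyr × 375 ka = 41.25 m
heave = dip-slip × cos(dip) = 41.25 × cos(52°) = 25.4 m

25.4 m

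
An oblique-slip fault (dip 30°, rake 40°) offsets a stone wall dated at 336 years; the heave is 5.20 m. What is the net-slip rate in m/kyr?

dip-slip = heave / cos(dip) = 5.20 / cos(30°) = 6.004 m
net slip = dip-slip / sin(rake) = 6.004 / sin(40°) = 9.341 m
rate = 9.341 m / 336 years = 0.0278 m/yr = 27.8 m/kyr

27.8 m/kyr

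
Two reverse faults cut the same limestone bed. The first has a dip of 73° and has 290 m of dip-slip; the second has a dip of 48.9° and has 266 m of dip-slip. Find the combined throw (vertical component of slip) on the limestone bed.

throw_A = 290 × sin(73°) = 277.3 m
throw_B = 266 × sin(48.9°) = 200.4 m
total = 277.3 + 200.4 = 478 m

478 m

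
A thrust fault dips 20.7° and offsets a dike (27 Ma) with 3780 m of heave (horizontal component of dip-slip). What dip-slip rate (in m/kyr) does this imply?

0.150 m/kyr

dip-slip = heave / cos(dip) = 3780 m / cos(20.7°) = 4041 m
rate = 4041 m / 27 Ma = 0.000150 m/yr = 0.150 m/kyr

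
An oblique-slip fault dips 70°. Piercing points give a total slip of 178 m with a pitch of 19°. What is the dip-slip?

58 m

dip-slip = net slip × sin(rake) = 178 m × sin(19°) = 58 m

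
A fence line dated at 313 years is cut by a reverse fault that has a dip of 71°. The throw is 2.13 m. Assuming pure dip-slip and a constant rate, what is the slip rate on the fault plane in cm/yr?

dip-slip = throw / sin(dip) = 2.13 m / sin(71°) = 2.253 m
rate = 2.253 m / 313 years = 0.00720 m/yr = 0.720 cm/yr

0.720 cm/yr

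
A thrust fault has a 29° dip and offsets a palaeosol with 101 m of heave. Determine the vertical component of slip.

throw = heave × tan(dip) = 101 × tan(29°) = 56 m

56 m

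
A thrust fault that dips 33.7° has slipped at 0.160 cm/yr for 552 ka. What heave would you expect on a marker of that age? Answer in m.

dip-slip = rate × time = 0.160 cm/yr × 552 ka = 883.2 m
heave = dip-slip × cos(dip) = 883.2 × cos(33.7°) = 735 m

735 m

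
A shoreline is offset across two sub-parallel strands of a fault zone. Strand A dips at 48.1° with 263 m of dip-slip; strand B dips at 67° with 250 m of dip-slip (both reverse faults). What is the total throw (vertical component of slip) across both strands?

throw_A = 263 × sin(48.1°) = 195.8 m
throw_B = 250 × sin(67°) = 230.1 m
total = 195.8 + 230.1 = 426 m

426 m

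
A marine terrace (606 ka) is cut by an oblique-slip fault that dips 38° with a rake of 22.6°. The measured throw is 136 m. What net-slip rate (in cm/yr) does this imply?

0.0949 cm/yr

dip-slip = throw / sin(dip) = 136 / sin(38°) = 220.9 m
net slip = dip-slip / sin(rake) = 220.9 / sin(22.6°) = 574.8 m
rate = 574.8 m / 606 ka = 0.000949 m/yr = 0.0949 cm/yr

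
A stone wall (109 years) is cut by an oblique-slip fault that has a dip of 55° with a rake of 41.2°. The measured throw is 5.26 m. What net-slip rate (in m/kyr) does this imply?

dip-slip = throw / sin(dip) = 5.26 / sin(55°) = 6.421 m
net slip = dip-slip / sin(rake) = 6.421 / sin(41.2°) = 9.749 m
rate = 9.749 m / 109 years = 0.0894 m/yr = 89.4 m/kyr

89.4 m/kyr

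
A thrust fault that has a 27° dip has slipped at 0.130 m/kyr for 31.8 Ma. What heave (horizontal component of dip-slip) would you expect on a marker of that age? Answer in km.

3.68 km

dip-slip = rate × time = 0.130 m/kyr × 31.8 Ma = 4134 m
heave = dip-slip × cos(dip) = 4134 × cos(27°) = 3680 m = 3.68 km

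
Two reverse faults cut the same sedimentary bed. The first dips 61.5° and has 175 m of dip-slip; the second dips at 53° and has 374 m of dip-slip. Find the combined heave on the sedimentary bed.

heave_A = 175 × cos(61.5°) = 83.50 m
heave_B = 374 × cos(53°) = 225.1 m
total = 83.50 + 225.1 = 309 m

309 m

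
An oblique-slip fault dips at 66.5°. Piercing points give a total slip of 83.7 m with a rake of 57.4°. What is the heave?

dip-slip = net slip × sin(rake) = 83.7 m × sin(57.4°) = 70.51 m
heave = dip-slip × cos(dip) = 70.51 × cos(66.5°) = 28.1 m

28.1 m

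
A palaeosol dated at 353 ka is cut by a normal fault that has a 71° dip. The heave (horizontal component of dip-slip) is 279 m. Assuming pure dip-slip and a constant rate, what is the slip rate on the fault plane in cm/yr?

dip-slip = heave / cos(dip) = 279 m / cos(71°) = 857 m
rate = 857 m / 353 ka = 0.00243 m/yr = 0.243 cm/yr

0.243 cm/yr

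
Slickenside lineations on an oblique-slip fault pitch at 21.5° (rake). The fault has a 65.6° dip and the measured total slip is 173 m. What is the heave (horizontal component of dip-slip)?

26.2 m

dip-slip = net slip × sin(rake) = 173 m × sin(21.5°) = 63.40 m
heave = dip-slip × cos(dip) = 63.40 × cos(65.6°) = 26.2 m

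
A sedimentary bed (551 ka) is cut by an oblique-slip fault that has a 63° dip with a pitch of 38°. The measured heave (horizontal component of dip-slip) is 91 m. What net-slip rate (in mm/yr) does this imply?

0.591 mm/yr

dip-slip = heave / cos(dip) = 91 / cos(63°) = 200.4 m
net slip = dip-slip / sin(rake) = 200.4 / sin(38°) = 325.6 m
rate = 325.6 m / 551 ka = 0.000591 m/yr = 0.591 mm/yr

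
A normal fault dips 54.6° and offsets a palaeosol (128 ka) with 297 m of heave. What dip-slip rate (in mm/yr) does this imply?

dip-slip = heave / cos(dip) = 297 m / cos(54.6°) = 512.7 m
rate = 512.7 m / 128 ka = 0.00401 m/yr = 4.01 mm/yr

4.01 mm/yr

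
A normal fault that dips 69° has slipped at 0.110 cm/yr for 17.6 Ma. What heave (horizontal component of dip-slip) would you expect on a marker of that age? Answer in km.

6.94 km

dip-slip = rate × time = 0.110 cm/yr × 17.6 Ma = 19360 m
heave = dip-slip × cos(dip) = 19360 × cos(69°) = 6940 m = 6.94 km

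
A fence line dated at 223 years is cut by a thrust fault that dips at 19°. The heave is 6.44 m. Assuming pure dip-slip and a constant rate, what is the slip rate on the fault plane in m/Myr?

dip-slip = heave / cos(dip) = 6.44 m / cos(19°) = 6.811 m
rate = 6.811 m / 223 years = 0.0305 m/yr = 30500 m/Myr

30500 m/Myr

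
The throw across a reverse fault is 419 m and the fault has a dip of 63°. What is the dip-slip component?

dip-slip = throw / sin(dip) = 419 / sin(63°) = 470 m

470 m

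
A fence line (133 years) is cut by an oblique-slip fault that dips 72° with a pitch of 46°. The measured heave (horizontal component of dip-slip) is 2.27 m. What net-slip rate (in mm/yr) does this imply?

76.8 mm/yr

dip-slip = heave / cos(dip) = 2.27 / cos(72°) = 7.346 m
net slip = dip-slip / sin(rake) = 7.346 / sin(46°) = 10.21 m
rate = 10.21 m / 133 years = 0.0768 m/yr = 76.8 mm/yr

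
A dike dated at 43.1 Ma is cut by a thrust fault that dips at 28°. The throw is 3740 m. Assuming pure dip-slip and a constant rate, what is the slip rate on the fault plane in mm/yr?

0.185 mm/yr

dip-slip = throw / sin(dip) = 3740 m / sin(28°) = 7966 m
rate = 7966 m / 43.1 Ma = 0.000185 m/yr = 0.185 mm/yr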